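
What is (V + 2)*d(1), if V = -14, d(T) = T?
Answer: -12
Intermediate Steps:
(V + 2)*d(1) = (-14 + 2)*1 = -12*1 = -12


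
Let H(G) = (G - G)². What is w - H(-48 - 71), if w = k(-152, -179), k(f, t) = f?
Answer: -152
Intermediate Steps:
w = -152
H(G) = 0 (H(G) = 0² = 0)
w - H(-48 - 71) = -152 - 1*0 = -152 + 0 = -152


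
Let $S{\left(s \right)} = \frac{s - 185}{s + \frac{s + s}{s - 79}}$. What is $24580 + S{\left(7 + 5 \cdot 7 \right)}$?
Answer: $\frac{36127309}{1470} \approx 24576.0$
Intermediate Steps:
$S{\left(s \right)} = \frac{-185 + s}{s + \frac{2 s}{-79 + s}}$
$24580 + S{\left(7 + 5 \cdot 7 \right)} = 24580 + \frac{14615 + \left(7 + 5 \cdot 7\right)^{2} - 264 \left(7 + 5 \cdot 7\right)}{\left(7 + 5 \cdot 7\right) \left(-77 + \left(7 + 5 \cdot 7\right)\right)} = 24580 + \frac{14615 + \left(7 + 35\right)^{2} - 264 \left(7 + 35\right)}{\left(7 + 35\right) \left(-77 + \left(7 + 35\right)\right)} = 24580 + \frac{14615 + 42^{2} - 11088}{42 \left(-77 + 42\right)} = 24580 + \frac{14615 + 1764 - 11088}{42 \left(-35\right)} = 24580 + \frac{1}{42} \left(- \frac{1}{35}\right) 5291 = 24580 - \frac{5291}{1470} = \frac{36127309}{1470}$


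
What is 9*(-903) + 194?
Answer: -7933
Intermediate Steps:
9*(-903) + 194 = -8127 + 194 = -7933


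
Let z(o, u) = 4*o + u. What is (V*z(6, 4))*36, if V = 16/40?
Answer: 2016/5 ≈ 403.20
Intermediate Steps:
z(o, u) = u + 4*o
V = ⅖ (V = 16*(1/40) = ⅖ ≈ 0.40000)
(V*z(6, 4))*36 = (2*(4 + 4*6)/5)*36 = (2*(4 + 24)/5)*36 = ((⅖)*28)*36 = (56/5)*36 = 2016/5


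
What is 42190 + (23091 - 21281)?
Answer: 44000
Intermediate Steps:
42190 + (23091 - 21281) = 42190 + 1810 = 44000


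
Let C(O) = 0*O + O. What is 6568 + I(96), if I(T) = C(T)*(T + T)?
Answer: 25000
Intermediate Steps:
C(O) = O (C(O) = 0 + O = O)
I(T) = 2*T² (I(T) = T*(T + T) = T*(2*T) = 2*T²)
6568 + I(96) = 6568 + 2*96² = 6568 + 2*9216 = 6568 + 18432 = 25000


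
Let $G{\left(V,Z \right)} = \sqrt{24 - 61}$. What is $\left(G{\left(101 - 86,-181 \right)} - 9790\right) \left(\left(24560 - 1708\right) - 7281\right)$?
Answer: $-152440090 + 15571 i \sqrt{37} \approx -1.5244 \cdot 10^{8} + 94715.0 i$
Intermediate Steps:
$G{\left(V,Z \right)} = i \sqrt{37}$ ($G{\left(V,Z \right)} = \sqrt{-37} = i \sqrt{37}$)
$\left(G{\left(101 - 86,-181 \right)} - 9790\right) \left(\left(24560 - 1708\right) - 7281\right) = \left(i \sqrt{37} - 9790\right) \left(\left(24560 - 1708\right) - 7281\right) = \left(-9790 + i \sqrt{37}\right) \left(22852 - 7281\right) = \left(-9790 + i \sqrt{37}\right) 15571 = -152440090 + 15571 i \sqrt{37}$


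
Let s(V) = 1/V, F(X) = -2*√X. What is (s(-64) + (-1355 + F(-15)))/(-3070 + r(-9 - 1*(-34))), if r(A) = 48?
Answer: 86721/193408 + I*√15/1511 ≈ 0.44838 + 0.0025632*I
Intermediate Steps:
(s(-64) + (-1355 + F(-15)))/(-3070 + r(-9 - 1*(-34))) = (1/(-64) + (-1355 - 2*I*√15))/(-3070 + 48) = (-1/64 + (-1355 - 2*I*√15))/(-3022) = (-1/64 + (-1355 - 2*I*√15))*(-1/3022) = (-86721/64 - 2*I*√15)*(-1/3022) = 86721/193408 + I*√15/1511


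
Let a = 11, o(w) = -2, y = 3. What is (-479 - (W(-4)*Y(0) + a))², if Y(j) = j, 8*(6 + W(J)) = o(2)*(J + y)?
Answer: 240100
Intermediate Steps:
W(J) = -27/4 - J/4 (W(J) = -6 + (-2*(J + 3))/8 = -6 + (-2*(3 + J))/8 = -6 + (-6 - 2*J)/8 = -6 + (-¾ - J/4) = -27/4 - J/4)
(-479 - (W(-4)*Y(0) + a))² = (-479 - ((-27/4 - ¼*(-4))*0 + 11))² = (-479 - ((-27/4 + 1)*0 + 11))² = (-479 - (-23/4*0 + 11))² = (-479 - (0 + 11))² = (-479 - 1*11)² = (-479 - 11)² = (-490)² = 240100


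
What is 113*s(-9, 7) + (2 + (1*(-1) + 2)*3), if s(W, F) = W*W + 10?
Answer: 10288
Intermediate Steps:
s(W, F) = 10 + W**2 (s(W, F) = W**2 + 10 = 10 + W**2)
113*s(-9, 7) + (2 + (1*(-1) + 2)*3) = 113*(10 + (-9)**2) + (2 + (1*(-1) + 2)*3) = 113*(10 + 81) + (2 + (-1 + 2)*3) = 113*91 + (2 + 1*3) = 10283 + (2 + 3) = 10283 + 5 = 10288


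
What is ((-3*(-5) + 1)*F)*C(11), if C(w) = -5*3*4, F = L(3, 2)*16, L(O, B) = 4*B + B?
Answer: -153600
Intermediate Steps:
L(O, B) = 5*B
F = 160 (F = (5*2)*16 = 10*16 = 160)
C(w) = -60 (C(w) = -15*4 = -60)
((-3*(-5) + 1)*F)*C(11) = ((-3*(-5) + 1)*160)*(-60) = ((15 + 1)*160)*(-60) = (16*160)*(-60) = 2560*(-60) = -153600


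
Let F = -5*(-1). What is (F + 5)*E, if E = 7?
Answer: 70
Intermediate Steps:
F = 5
(F + 5)*E = (5 + 5)*7 = 10*7 = 70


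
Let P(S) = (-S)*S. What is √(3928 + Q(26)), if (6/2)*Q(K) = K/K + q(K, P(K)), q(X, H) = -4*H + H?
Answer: √41439/3 ≈ 67.855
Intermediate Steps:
P(S) = -S²
q(X, H) = -3*H
Q(K) = ⅓ + K² (Q(K) = (K/K - (-3)*K²)/3 = (1 + 3*K²)/3 = ⅓ + K²)
√(3928 + Q(26)) = √(3928 + (⅓ + 26²)) = √(3928 + (⅓ + 676)) = √(3928 + 2029/3) = √(13813/3) = √41439/3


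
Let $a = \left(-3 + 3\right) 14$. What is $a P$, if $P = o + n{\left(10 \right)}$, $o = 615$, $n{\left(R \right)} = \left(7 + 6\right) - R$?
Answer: $0$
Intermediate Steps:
$n{\left(R \right)} = 13 - R$
$a = 0$ ($a = 0 \cdot 14 = 0$)
$P = 618$ ($P = 615 + \left(13 - 10\right) = 615 + 3 = 618$)
$a P = 0 \cdot 618 = 0$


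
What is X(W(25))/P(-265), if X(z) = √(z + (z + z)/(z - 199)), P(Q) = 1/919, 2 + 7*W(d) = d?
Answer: 919*√74773230/4795 ≈ 1657.3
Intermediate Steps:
W(d) = -2/7 + d/7
P(Q) = 1/919
X(z) = √(z + 2*z/(-199 + z)) (X(z) = √(z + (2*z)/(-199 + z)) = √(z + 2*z/(-199 + z)))
X(W(25))/P(-265) = √((-2/7 + (⅐)*25)*(-197 + (-2/7 + (⅐)*25))/(-199 + (-2/7 + (⅐)*25)))/(1/919) = √((-2/7 + 25/7)*(-197 + (-2/7 + 25/7))/(-199 + (-2/7 + 25/7)))*919 = √(23*(-197 + 23/7)/(7*(-199 + 23/7)))*919 = √((23/7)*(-1356/7)/(-1370/7))*919 = √((23/7)*(-7/1370)*(-1356/7))*919 = √(15594/4795)*919 = (√74773230/4795)*919 = 919*√74773230/4795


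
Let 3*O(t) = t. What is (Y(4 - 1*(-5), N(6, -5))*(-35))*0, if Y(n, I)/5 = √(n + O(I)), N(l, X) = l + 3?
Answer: 0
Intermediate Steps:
N(l, X) = 3 + l
O(t) = t/3
Y(n, I) = 5*√(n + I/3)
(Y(4 - 1*(-5), N(6, -5))*(-35))*0 = ((5*√(3*(3 + 6) + 9*(4 - 1*(-5)))/3)*(-35))*0 = ((5*√(3*9 + 9*(4 + 5))/3)*(-35))*0 = ((5*√(27 + 9*9)/3)*(-35))*0 = ((5*√(27 + 81)/3)*(-35))*0 = ((5*√108/3)*(-35))*0 = ((5*(6*√3)/3)*(-35))*0 = ((10*√3)*(-35))*0 = -350*√3*0 = 0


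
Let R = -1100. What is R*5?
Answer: -5500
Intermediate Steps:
R*5 = -1100*5 = -5500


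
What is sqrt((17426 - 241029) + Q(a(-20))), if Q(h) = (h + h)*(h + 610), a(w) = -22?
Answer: 5*I*sqrt(9979) ≈ 499.47*I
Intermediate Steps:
Q(h) = 2*h*(610 + h) (Q(h) = (2*h)*(610 + h) = 2*h*(610 + h))
sqrt((17426 - 241029) + Q(a(-20))) = sqrt((17426 - 241029) + 2*(-22)*(610 - 22)) = sqrt(-223603 + 2*(-22)*588) = sqrt(-223603 - 25872) = sqrt(-249475) = 5*I*sqrt(9979)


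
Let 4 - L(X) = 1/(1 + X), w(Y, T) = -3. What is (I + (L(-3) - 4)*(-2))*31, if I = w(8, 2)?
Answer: -124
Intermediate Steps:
I = -3
L(X) = 4 - 1/(1 + X)
(I + (L(-3) - 4)*(-2))*31 = (-3 + ((3 + 4*(-3))/(1 - 3) - 4)*(-2))*31 = (-3 + ((3 - 12)/(-2) - 4)*(-2))*31 = (-3 + (-½*(-9) - 4)*(-2))*31 = (-3 + (9/2 - 4)*(-2))*31 = (-3 + (½)*(-2))*31 = (-3 - 1)*31 = -4*31 = -124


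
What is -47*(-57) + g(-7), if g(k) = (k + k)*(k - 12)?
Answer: 2945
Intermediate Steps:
g(k) = 2*k*(-12 + k) (g(k) = (2*k)*(-12 + k) = 2*k*(-12 + k))
-47*(-57) + g(-7) = -47*(-57) + 2*(-7)*(-12 - 7) = 2679 + 2*(-7)*(-19) = 2679 + 266 = 2945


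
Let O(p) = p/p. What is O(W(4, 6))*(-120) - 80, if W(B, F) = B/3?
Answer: -200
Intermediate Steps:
W(B, F) = B/3 (W(B, F) = B*(⅓) = B/3)
O(p) = 1
O(W(4, 6))*(-120) - 80 = 1*(-120) - 80 = -120 - 80 = -200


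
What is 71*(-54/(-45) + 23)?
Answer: 8591/5 ≈ 1718.2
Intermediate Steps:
71*(-54/(-45) + 23) = 71*(-54*(-1/45) + 23) = 71*(6/5 + 23) = 71*(121/5) = 8591/5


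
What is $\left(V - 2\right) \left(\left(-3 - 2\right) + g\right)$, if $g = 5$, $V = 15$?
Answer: $0$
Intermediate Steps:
$\left(V - 2\right) \left(\left(-3 - 2\right) + g\right) = \left(15 - 2\right) \left(\left(-3 - 2\right) + 5\right) = 13 \left(-5 + 5\right) = 13 \cdot 0 = 0$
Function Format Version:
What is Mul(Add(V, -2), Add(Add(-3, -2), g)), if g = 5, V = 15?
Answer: 0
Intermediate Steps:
Mul(Add(V, -2), Add(Add(-3, -2), g)) = Mul(Add(15, -2), Add(Add(-3, -2), 5)) = Mul(13, Add(-5, 5)) = Mul(13, 0) = 0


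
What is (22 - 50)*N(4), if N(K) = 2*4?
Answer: -224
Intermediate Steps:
N(K) = 8
(22 - 50)*N(4) = (22 - 50)*8 = -28*8 = -224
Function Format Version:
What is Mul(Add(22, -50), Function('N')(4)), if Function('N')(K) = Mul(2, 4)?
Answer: -224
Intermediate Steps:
Function('N')(K) = 8
Mul(Add(22, -50), Function('N')(4)) = Mul(Add(22, -50), 8) = Mul(-28, 8) = -224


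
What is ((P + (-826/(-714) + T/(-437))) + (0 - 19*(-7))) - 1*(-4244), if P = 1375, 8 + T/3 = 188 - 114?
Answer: 128210509/22287 ≈ 5752.7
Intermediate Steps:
T = 198 (T = -24 + 3*(188 - 114) = -24 + 3*74 = -24 + 222 = 198)
((P + (-826/(-714) + T/(-437))) + (0 - 19*(-7))) - 1*(-4244) = ((1375 + (-826/(-714) + 198/(-437))) + (0 - 19*(-7))) - 1*(-4244) = ((1375 + (-826*(-1/714) + 198*(-1/437))) + (0 + 133)) + 4244 = ((1375 + (59/51 - 198/437)) + 133) + 4244 = ((1375 + 15685/22287) + 133) + 4244 = (30660310/22287 + 133) + 4244 = 33624481/22287 + 4244 = 128210509/22287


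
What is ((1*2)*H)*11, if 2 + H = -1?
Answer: -66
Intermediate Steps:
H = -3 (H = -2 - 1 = -3)
((1*2)*H)*11 = ((1*2)*(-3))*11 = (2*(-3))*11 = -6*11 = -66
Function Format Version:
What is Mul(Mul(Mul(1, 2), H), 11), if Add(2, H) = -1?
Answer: -66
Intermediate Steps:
H = -3 (H = Add(-2, -1) = -3)
Mul(Mul(Mul(1, 2), H), 11) = Mul(Mul(Mul(1, 2), -3), 11) = Mul(Mul(2, -3), 11) = Mul(-6, 11) = -66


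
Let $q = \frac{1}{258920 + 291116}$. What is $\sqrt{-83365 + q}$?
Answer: $\frac{i \sqrt{6305303465372751}}{275018} \approx 288.73 i$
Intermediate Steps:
$q = \frac{1}{550036} \approx 1.8181 \cdot 10^{-6}$
$\sqrt{-83365 + q} = \sqrt{-83365 + \frac{1}{550036}} = \sqrt{- \frac{45853751139}{550036}} = \frac{i \sqrt{6305303465372751}}{275018}$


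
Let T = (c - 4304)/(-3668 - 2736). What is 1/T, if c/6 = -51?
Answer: 3202/2305 ≈ 1.3892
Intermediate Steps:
c = -306 (c = 6*(-51) = -306)
T = 2305/3202 (T = (-306 - 4304)/(-3668 - 2736) = -4610/(-6404) = -4610*(-1/6404) = 2305/3202 ≈ 0.71986)
1/T = 1/(2305/3202) = 3202/2305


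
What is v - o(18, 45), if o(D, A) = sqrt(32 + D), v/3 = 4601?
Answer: 13803 - 5*sqrt(2) ≈ 13796.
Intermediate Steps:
v = 13803 (v = 3*4601 = 13803)
v - o(18, 45) = 13803 - sqrt(32 + 18) = 13803 - sqrt(50) = 13803 - 5*sqrt(2)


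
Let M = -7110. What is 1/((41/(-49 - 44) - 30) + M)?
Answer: -93/664061 ≈ -0.00014005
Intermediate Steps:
1/((41/(-49 - 44) - 30) + M) = 1/((41/(-49 - 44) - 30) - 7110) = 1/((41/(-93) - 30) - 7110) = 1/((41*(-1/93) - 30) - 7110) = 1/((-41/93 - 30) - 7110) = 1/(-2831/93 - 7110) = 1/(-664061/93) = -93/664061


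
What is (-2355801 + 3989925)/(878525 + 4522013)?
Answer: 817062/2700269 ≈ 0.30259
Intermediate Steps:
(-2355801 + 3989925)/(878525 + 4522013) = 1634124/5400538 = 1634124*(1/5400538) = 817062/2700269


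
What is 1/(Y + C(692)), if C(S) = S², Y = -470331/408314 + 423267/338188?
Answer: 69043447516/33062428334072629 ≈ 2.0883e-6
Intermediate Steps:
Y = 6882770805/69043447516 (Y = -470331*1/408314 + 423267*(1/338188) = -470331/408314 + 423267/338188 = 6882770805/69043447516 ≈ 0.099688)
1/(Y + C(692)) = 1/(6882770805/69043447516 + 692²) = 1/(6882770805/69043447516 + 478864) = 1/(33062428334072629/69043447516) = 69043447516/33062428334072629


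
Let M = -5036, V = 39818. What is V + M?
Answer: 34782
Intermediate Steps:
V + M = 39818 - 5036 = 34782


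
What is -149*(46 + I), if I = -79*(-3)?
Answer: -42167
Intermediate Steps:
I = 237
-149*(46 + I) = -149*(46 + 237) = -149*283 = -42167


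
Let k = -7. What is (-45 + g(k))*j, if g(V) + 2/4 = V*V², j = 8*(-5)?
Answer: 15540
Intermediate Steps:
j = -40
g(V) = -½ + V³ (g(V) = -½ + V*V² = -½ + V³)
(-45 + g(k))*j = (-45 + (-½ + (-7)³))*(-40) = (-45 + (-½ - 343))*(-40) = (-45 - 687/2)*(-40) = -777/2*(-40) = 15540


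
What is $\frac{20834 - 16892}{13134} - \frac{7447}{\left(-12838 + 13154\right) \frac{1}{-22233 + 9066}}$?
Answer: $\frac{214641834273}{691724} \approx 3.103 \cdot 10^{5}$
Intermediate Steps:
$\frac{20834 - 16892}{13134} - \frac{7447}{\left(-12838 + 13154\right) \frac{1}{-22233 + 9066}} = \left(20834 - 16892\right) \frac{1}{13134} - \frac{7447}{316 \frac{1}{-13167}} = 3942 \cdot \frac{1}{13134} - \frac{7447}{316 \left(- \frac{1}{13167}\right)} = \frac{657}{2189} - \frac{7447}{- \frac{316}{13167}} = \frac{657}{2189} - - \frac{98054649}{316} = \frac{657}{2189} + \frac{98054649}{316} = \frac{214641834273}{691724}$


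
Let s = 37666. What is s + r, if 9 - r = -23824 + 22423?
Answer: 39076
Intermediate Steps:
r = 1410 (r = 9 - (-23824 + 22423) = 9 - 1*(-1401) = 9 + 1401 = 1410)
s + r = 37666 + 1410 = 39076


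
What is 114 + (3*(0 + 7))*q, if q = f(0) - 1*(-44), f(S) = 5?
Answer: 1143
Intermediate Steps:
q = 49 (q = 5 - 1*(-44) = 5 + 44 = 49)
114 + (3*(0 + 7))*q = 114 + (3*(0 + 7))*49 = 114 + (3*7)*49 = 114 + 21*49 = 114 + 1029 = 1143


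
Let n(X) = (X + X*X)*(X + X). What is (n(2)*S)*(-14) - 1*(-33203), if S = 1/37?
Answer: 1228175/37 ≈ 33194.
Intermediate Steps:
n(X) = 2*X*(X + X²) (n(X) = (X + X²)*(2*X) = 2*X*(X + X²))
S = 1/37 ≈ 0.027027
(n(2)*S)*(-14) - 1*(-33203) = ((2*2²*(1 + 2))*(1/37))*(-14) - 1*(-33203) = ((2*4*3)*(1/37))*(-14) + 33203 = (24*(1/37))*(-14) + 33203 = (24/37)*(-14) + 33203 = -336/37 + 33203 = 1228175/37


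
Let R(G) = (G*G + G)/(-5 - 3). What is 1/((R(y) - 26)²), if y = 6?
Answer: 16/15625 ≈ 0.0010240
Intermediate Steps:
R(G) = -G/8 - G²/8 (R(G) = (G² + G)/(-8) = (G + G²)*(-⅛) = -G/8 - G²/8)
1/((R(y) - 26)²) = 1/((-⅛*6*(1 + 6) - 26)²) = 1/((-⅛*6*7 - 26)²) = 1/((-21/4 - 26)²) = 1/((-125/4)²) = 1/(15625/16) = 16/15625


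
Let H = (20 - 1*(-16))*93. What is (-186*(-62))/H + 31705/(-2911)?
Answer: -195104/26199 ≈ -7.4470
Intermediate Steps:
H = 3348 (H = (20 + 16)*93 = 36*93 = 3348)
(-186*(-62))/H + 31705/(-2911) = -186*(-62)/3348 + 31705/(-2911) = 11532*(1/3348) + 31705*(-1/2911) = 31/9 - 31705/2911 = -195104/26199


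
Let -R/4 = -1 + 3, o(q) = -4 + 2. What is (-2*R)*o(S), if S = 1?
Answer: -32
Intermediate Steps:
o(q) = -2
R = -8 (R = -4*(-1 + 3) = -4*2 = -8)
(-2*R)*o(S) = -2*(-8)*(-2) = 16*(-2) = -32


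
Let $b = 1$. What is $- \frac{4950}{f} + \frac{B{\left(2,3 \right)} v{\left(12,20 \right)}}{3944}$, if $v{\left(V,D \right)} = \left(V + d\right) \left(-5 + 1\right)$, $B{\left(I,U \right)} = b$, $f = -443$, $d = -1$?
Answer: $\frac{4875827}{436798} \approx 11.163$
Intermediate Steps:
$B{\left(I,U \right)} = 1$
$v{\left(V,D \right)} = 4 - 4 V$ ($v{\left(V,D \right)} = \left(V - 1\right) \left(-5 + 1\right) = \left(-1 + V\right) \left(-4\right) = 4 - 4 V$)
$- \frac{4950}{f} + \frac{B{\left(2,3 \right)} v{\left(12,20 \right)}}{3944} = - \frac{4950}{-443} + \frac{1 \left(4 - 48\right)}{3944} = \left(-4950\right) \left(- \frac{1}{443}\right) + 1 \left(4 - 48\right) \frac{1}{3944} = \frac{4950}{443} + 1 \left(-44\right) \frac{1}{3944} = \frac{4950}{443} - \frac{11}{986} = \frac{4875827}{436798}$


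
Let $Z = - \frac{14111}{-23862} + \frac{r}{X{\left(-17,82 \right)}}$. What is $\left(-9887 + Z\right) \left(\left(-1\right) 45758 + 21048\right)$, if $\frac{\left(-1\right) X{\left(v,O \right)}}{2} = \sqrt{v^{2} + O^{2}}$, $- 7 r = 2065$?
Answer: $\frac{2914661662465}{11931} - \frac{3644725 \sqrt{7013}}{7013} \approx 2.4425 \cdot 10^{8}$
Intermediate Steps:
$r = -295$ ($r = \left(- \frac{1}{7}\right) 2065 = -295$)
$X{\left(v,O \right)} = - 2 \sqrt{O^{2} + v^{2}}$ ($X{\left(v,O \right)} = - 2 \sqrt{v^{2} + O^{2}} = - 2 \sqrt{O^{2} + v^{2}}$)
$Z = \frac{14111}{23862} + \frac{295 \sqrt{7013}}{14026}$ ($Z = - \frac{14111}{-23862} - \frac{295}{\left(-2\right) \sqrt{82^{2} + \left(-17\right)^{2}}} = \left(-14111\right) \left(- \frac{1}{23862}\right) - \frac{295}{\left(-2\right) \sqrt{6724 + 289}} = \frac{14111}{23862} - \frac{295}{\left(-2\right) \sqrt{7013}} = \frac{14111}{23862} - 295 \left(- \frac{\sqrt{7013}}{14026}\right) = \frac{14111}{23862} + \frac{295 \sqrt{7013}}{14026} \approx 2.3527$)
$\left(-9887 + Z\right) \left(\left(-1\right) 45758 + 21048\right) = \left(-9887 + \left(\frac{14111}{23862} + \frac{295 \sqrt{7013}}{14026}\right)\right) \left(\left(-1\right) 45758 + 21048\right) = \left(- \frac{235909483}{23862} + \frac{295 \sqrt{7013}}{14026}\right) \left(-45758 + 21048\right) = \left(- \frac{235909483}{23862} + \frac{295 \sqrt{7013}}{14026}\right) \left(-24710\right) = \frac{2914661662465}{11931} - \frac{3644725 \sqrt{7013}}{7013}$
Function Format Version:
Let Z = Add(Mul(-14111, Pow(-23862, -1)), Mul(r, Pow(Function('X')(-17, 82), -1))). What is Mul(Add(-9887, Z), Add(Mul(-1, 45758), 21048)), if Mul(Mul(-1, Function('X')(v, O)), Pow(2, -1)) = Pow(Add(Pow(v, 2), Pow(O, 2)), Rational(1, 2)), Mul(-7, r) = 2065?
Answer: Add(Rational(2914661662465, 11931), Mul(Rational(-3644725, 7013), Pow(7013, Rational(1, 2)))) ≈ 2.4425e+8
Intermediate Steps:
r = -295 (r = Mul(Rational(-1, 7), 2065) = -295)
Function('X')(v, O) = Mul(-2, Pow(Add(Pow(O, 2), Pow(v, 2)), Rational(1, 2))) (Function('X')(v, O) = Mul(-2, Pow(Add(Pow(v, 2), Pow(O, 2)), Rational(1, 2))) = Mul(-2, Pow(Add(Pow(O, 2), Pow(v, 2)), Rational(1, 2))))
Z = Add(Rational(14111, 23862), Mul(Rational(295, 14026), Pow(7013, Rational(1, 2)))) (Z = Add(Mul(-14111, Pow(-23862, -1)), Mul(-295, Pow(Mul(-2, Pow(Add(Pow(82, 2), Pow(-17, 2)), Rational(1, 2))), -1))) = Add(Mul(-14111, Rational(-1, 23862)), Mul(-295, Pow(Mul(-2, Pow(Add(6724, 289), Rational(1, 2))), -1))) = Add(Rational(14111, 23862), Mul(-295, Pow(Mul(-2, Pow(7013, Rational(1, 2))), -1))) = Add(Rational(14111, 23862), Mul(-295, Mul(Rational(-1, 14026), Pow(7013, Rational(1, 2))))) = Add(Rational(14111, 23862), Mul(Rational(295, 14026), Pow(7013, Rational(1, 2)))) ≈ 2.3527)
Mul(Add(-9887, Z), Add(Mul(-1, 45758), 21048)) = Mul(Add(-9887, Add(Rational(14111, 23862), Mul(Rational(295, 14026), Pow(7013, Rational(1, 2))))), Add(Mul(-1, 45758), 21048)) = Mul(Add(Rational(-235909483, 23862), Mul(Rational(295, 14026), Pow(7013, Rational(1, 2)))), Add(-45758, 21048)) = Mul(Add(Rational(-235909483, 23862), Mul(Rational(295, 14026), Pow(7013, Rational(1, 2)))), -24710) = Add(Rational(2914661662465, 11931), Mul(Rational(-3644725, 7013), Pow(7013, Rational(1, 2))))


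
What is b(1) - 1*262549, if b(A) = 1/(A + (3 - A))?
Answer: -787646/3 ≈ -2.6255e+5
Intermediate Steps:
b(A) = ⅓ (b(A) = 1/3 = ⅓)
b(1) - 1*262549 = ⅓ - 1*262549 = ⅓ - 262549 = -787646/3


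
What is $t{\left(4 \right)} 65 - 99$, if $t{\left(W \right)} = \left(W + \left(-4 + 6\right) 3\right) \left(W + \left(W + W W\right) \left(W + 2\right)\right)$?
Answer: $80501$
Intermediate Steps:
$t{\left(W \right)} = \left(6 + W\right) \left(W + \left(2 + W\right) \left(W + W^{2}\right)\right)$ ($t{\left(W \right)} = \left(W + 2 \cdot 3\right) \left(W + \left(W + W^{2}\right) \left(2 + W\right)\right) = \left(W + 6\right) \left(W + \left(2 + W\right) \left(W + W^{2}\right)\right) = \left(6 + W\right) \left(W + \left(2 + W\right) \left(W + W^{2}\right)\right)$)
$t{\left(4 \right)} 65 - 99 = 4 \left(18 + 4^{3} + 9 \cdot 4^{2} + 21 \cdot 4\right) 65 - 99 = 4 \left(18 + 64 + 9 \cdot 16 + 84\right) 65 - 99 = 4 \left(18 + 64 + 144 + 84\right) 65 - 99 = 4 \cdot 310 \cdot 65 - 99 = 1240 \cdot 65 - 99 = 80600 - 99 = 80501$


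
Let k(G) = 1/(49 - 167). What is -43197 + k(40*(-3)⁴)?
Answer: -5097247/118 ≈ -43197.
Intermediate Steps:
k(G) = -1/118 (k(G) = 1/(-118) = -1/118)
-43197 + k(40*(-3)⁴) = -43197 - 1/118 = -5097247/118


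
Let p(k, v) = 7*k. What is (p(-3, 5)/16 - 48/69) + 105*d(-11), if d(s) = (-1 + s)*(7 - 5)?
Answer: -928099/368 ≈ -2522.0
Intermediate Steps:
d(s) = -2 + 2*s (d(s) = (-1 + s)*2 = -2 + 2*s)
(p(-3, 5)/16 - 48/69) + 105*d(-11) = ((7*(-3))/16 - 48/69) + 105*(-2 + 2*(-11)) = (-21*1/16 - 48*1/69) + 105*(-2 - 22) = (-21/16 - 16/23) + 105*(-24) = -739/368 - 2520 = -928099/368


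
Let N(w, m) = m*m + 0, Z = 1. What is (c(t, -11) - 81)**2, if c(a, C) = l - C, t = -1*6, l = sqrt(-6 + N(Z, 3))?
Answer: (70 - sqrt(3))**2 ≈ 4660.5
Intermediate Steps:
N(w, m) = m**2 (N(w, m) = m**2 + 0 = m**2)
l = sqrt(3) (l = sqrt(-6 + 3**2) = sqrt(-6 + 9) = sqrt(3) ≈ 1.7320)
t = -6
c(a, C) = sqrt(3) - C
(c(t, -11) - 81)**2 = ((sqrt(3) - 1*(-11)) - 81)**2 = ((sqrt(3) + 11) - 81)**2 = ((11 + sqrt(3)) - 81)**2 = (-70 + sqrt(3))**2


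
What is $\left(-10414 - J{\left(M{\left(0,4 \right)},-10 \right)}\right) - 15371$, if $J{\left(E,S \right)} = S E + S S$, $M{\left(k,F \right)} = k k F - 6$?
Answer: $-25945$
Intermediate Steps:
$M{\left(k,F \right)} = -6 + F k^{2}$ ($M{\left(k,F \right)} = k^{2} F - 6 = F k^{2} - 6 = -6 + F k^{2}$)
$J{\left(E,S \right)} = S^{2} + E S$ ($J{\left(E,S \right)} = E S + S^{2} = S^{2} + E S$)
$\left(-10414 - J{\left(M{\left(0,4 \right)},-10 \right)}\right) - 15371 = \left(-10414 - - 10 \left(\left(-6 + 4 \cdot 0^{2}\right) - 10\right)\right) - 15371 = \left(-10414 - - 10 \left(\left(-6 + 4 \cdot 0\right) - 10\right)\right) - 15371 = \left(-10414 - - 10 \left(\left(-6 + 0\right) - 10\right)\right) - 15371 = \left(-10414 - - 10 \left(-6 - 10\right)\right) - 15371 = \left(-10414 - \left(-10\right) \left(-16\right)\right) - 15371 = \left(-10414 - 160\right) - 15371 = -10574 - 15371 = -25945$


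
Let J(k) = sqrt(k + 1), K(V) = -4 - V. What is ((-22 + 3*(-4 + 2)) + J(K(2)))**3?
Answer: (-28 + I*sqrt(5))**3 ≈ -21532.0 + 5248.1*I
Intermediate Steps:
J(k) = sqrt(1 + k)
((-22 + 3*(-4 + 2)) + J(K(2)))**3 = ((-22 + 3*(-4 + 2)) + sqrt(1 + (-4 - 1*2)))**3 = ((-22 + 3*(-2)) + sqrt(1 + (-4 - 2)))**3 = ((-22 - 6) + sqrt(1 - 6))**3 = (-28 + sqrt(-5))**3 = (-28 + I*sqrt(5))**3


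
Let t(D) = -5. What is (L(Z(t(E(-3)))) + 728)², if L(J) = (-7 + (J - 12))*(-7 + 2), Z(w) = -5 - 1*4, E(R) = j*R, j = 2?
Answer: 753424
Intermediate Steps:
E(R) = 2*R
Z(w) = -9 (Z(w) = -5 - 4 = -9)
L(J) = 95 - 5*J (L(J) = (-7 + (-12 + J))*(-5) = (-19 + J)*(-5) = 95 - 5*J)
(L(Z(t(E(-3)))) + 728)² = ((95 - 5*(-9)) + 728)² = ((95 + 45) + 728)² = (140 + 728)² = 868² = 753424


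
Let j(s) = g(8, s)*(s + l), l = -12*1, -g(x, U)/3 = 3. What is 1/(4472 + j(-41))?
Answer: 1/4949 ≈ 0.00020206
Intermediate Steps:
g(x, U) = -9 (g(x, U) = -3*3 = -9)
l = -12
j(s) = 108 - 9*s (j(s) = -9*(s - 12) = -9*(-12 + s) = 108 - 9*s)
1/(4472 + j(-41)) = 1/(4472 + (108 - 9*(-41))) = 1/(4472 + (108 + 369)) = 1/(4472 + 477) = 1/4949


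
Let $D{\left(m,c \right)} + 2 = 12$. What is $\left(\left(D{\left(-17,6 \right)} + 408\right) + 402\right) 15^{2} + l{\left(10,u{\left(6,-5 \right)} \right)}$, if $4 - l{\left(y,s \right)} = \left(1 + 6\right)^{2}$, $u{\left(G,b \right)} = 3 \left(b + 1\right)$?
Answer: $184455$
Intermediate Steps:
$D{\left(m,c \right)} = 10$ ($D{\left(m,c \right)} = -2 + 12 = 10$)
$u{\left(G,b \right)} = 3 + 3 b$ ($u{\left(G,b \right)} = 3 \left(1 + b\right) = 3 + 3 b$)
$l{\left(y,s \right)} = -45$ ($l{\left(y,s \right)} = 4 - \left(1 + 6\right)^{2} = 4 - 7^{2} = 4 - 49 = -45$)
$\left(\left(D{\left(-17,6 \right)} + 408\right) + 402\right) 15^{2} + l{\left(10,u{\left(6,-5 \right)} \right)} = \left(\left(10 + 408\right) + 402\right) 15^{2} - 45 = \left(418 + 402\right) 225 - 45 = 820 \cdot 225 - 45 = 184500 - 45 = 184455$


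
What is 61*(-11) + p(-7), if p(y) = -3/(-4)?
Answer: -2681/4 ≈ -670.25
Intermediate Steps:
p(y) = ¾ (p(y) = -3*(-¼) = ¾)
61*(-11) + p(-7) = 61*(-11) + ¾ = -671 + ¾ = -2681/4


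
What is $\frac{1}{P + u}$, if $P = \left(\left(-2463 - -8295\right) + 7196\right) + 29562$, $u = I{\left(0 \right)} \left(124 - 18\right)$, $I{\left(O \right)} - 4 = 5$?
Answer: $\frac{1}{43544} \approx 2.2965 \cdot 10^{-5}$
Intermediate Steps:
$I{\left(O \right)} = 9$ ($I{\left(O \right)} = 4 + 5 = 9$)
$u = 954$ ($u = 9 \left(124 - 18\right) = 9 \cdot 106 = 954$)
$P = 42590$ ($P = \left(\left(-2463 + 8295\right) + 7196\right) + 29562 = \left(5832 + 7196\right) + 29562 = 13028 + 29562 = 42590$)
$\frac{1}{P + u} = \frac{1}{42590 + 954} = \frac{1}{43544}$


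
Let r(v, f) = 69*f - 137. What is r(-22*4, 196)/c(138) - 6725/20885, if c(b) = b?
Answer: 55731889/576426 ≈ 96.685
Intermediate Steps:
r(v, f) = -137 + 69*f
r(-22*4, 196)/c(138) - 6725/20885 = (-137 + 69*196)/138 - 6725/20885 = (-137 + 13524)*(1/138) - 6725*1/20885 = 13387*(1/138) - 1345/4177 = 13387/138 - 1345/4177 = 55731889/576426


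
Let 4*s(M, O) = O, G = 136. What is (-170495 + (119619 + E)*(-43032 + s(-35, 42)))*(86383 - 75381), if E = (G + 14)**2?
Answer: -67270002274607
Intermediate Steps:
E = 22500 (E = (136 + 14)**2 = 150**2 = 22500)
s(M, O) = O/4
(-170495 + (119619 + E)*(-43032 + s(-35, 42)))*(86383 - 75381) = (-170495 + (119619 + 22500)*(-43032 + (1/4)*42))*(86383 - 75381) = (-170495 + 142119*(-43032 + 21/2))*11002 = (-170495 + 142119*(-86043/2))*11002 = (-170495 - 12228345117/2)*11002 = -12228686107/2*11002 = -67270002274607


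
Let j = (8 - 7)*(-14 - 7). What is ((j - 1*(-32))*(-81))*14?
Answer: -12474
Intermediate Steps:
j = -21 (j = 1*(-21) = -21)
((j - 1*(-32))*(-81))*14 = ((-21 - 1*(-32))*(-81))*14 = ((-21 + 32)*(-81))*14 = (11*(-81))*14 = -891*14 = -12474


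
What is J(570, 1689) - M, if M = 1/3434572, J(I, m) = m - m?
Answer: -1/3434572 ≈ -2.9116e-7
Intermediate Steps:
J(I, m) = 0
M = 1/3434572 ≈ 2.9116e-7
J(570, 1689) - M = 0 - 1*1/3434572 = 0 - 1/3434572 = -1/3434572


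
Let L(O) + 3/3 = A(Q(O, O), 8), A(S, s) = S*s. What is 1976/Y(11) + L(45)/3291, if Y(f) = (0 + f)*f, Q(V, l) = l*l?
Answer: 8463095/398211 ≈ 21.253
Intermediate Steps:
Q(V, l) = l**2
L(O) = -1 + 8*O**2 (L(O) = -1 + O**2*8 = -1 + 8*O**2)
Y(f) = f**2 (Y(f) = f*f = f**2)
1976/Y(11) + L(45)/3291 = 1976/(11**2) + (-1 + 8*45**2)/3291 = 1976/121 + (-1 + 8*2025)*(1/3291) = 1976*(1/121) + (-1 + 16200)*(1/3291) = 1976/121 + 16199*(1/3291) = 1976/121 + 16199/3291 = 8463095/398211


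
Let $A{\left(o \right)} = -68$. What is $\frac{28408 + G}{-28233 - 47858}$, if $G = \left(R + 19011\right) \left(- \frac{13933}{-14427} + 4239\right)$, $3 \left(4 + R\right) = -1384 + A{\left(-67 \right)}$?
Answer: $- \frac{1133461492894}{1097764857} \approx -1032.5$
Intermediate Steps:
$R = -488$ ($R = -4 + \frac{-1384 - 68}{3} = -4 + \frac{1}{3} \left(-1452\right) = -4 - 484 = -488$)
$G = \frac{1133051650678}{14427}$ ($G = \left(-488 + 19011\right) \left(- \frac{13933}{-14427} + 4239\right) = 18523 \left(\left(-13933\right) \left(- \frac{1}{14427}\right) + 4239\right) = 18523 \left(\frac{13933}{14427} + 4239\right) = 18523 \cdot \frac{61169986}{14427} = \frac{1133051650678}{14427} \approx 7.8537 \cdot 10^{7}$)
$\frac{28408 + G}{-28233 - 47858} = \frac{28408 + \frac{1133051650678}{14427}}{-28233 - 47858} = \frac{1133461492894}{14427 \left(-76091\right)} = \frac{1133461492894}{14427} \left(- \frac{1}{76091}\right) = - \frac{1133461492894}{1097764857}$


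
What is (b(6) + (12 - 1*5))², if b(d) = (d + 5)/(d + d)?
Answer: 9025/144 ≈ 62.674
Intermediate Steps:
b(d) = (5 + d)/(2*d) (b(d) = (5 + d)/((2*d)) = (5 + d)*(1/(2*d)) = (5 + d)/(2*d))
(b(6) + (12 - 1*5))² = ((½)*(5 + 6)/6 + (12 - 1*5))² = ((½)*(⅙)*11 + (12 - 5))² = (11/12 + 7)² = (95/12)² = 9025/144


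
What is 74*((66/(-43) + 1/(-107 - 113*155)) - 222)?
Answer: -12127461991/733150 ≈ -16542.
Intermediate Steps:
74*((66/(-43) + 1/(-107 - 113*155)) - 222) = 74*((66*(-1/43) + (1/155)/(-220)) - 222) = 74*((-66/43 - 1/220*1/155) - 222) = 74*((-66/43 - 1/34100) - 222) = 74*(-2250643/1466300 - 222) = 74*(-327769243/1466300) = -12127461991/733150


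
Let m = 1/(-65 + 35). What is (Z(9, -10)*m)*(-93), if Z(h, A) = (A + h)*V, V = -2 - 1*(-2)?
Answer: 0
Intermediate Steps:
V = 0 (V = -2 + 2 = 0)
Z(h, A) = 0 (Z(h, A) = (A + h)*0 = 0)
m = -1/30 (m = 1/(-30) = -1/30 ≈ -0.033333)
(Z(9, -10)*m)*(-93) = (0*(-1/30))*(-93) = 0*(-93) = 0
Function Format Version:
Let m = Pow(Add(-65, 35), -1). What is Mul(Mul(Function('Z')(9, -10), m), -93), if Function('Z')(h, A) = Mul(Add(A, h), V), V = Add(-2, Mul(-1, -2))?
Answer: 0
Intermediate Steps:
V = 0 (V = Add(-2, 2) = 0)
Function('Z')(h, A) = 0 (Function('Z')(h, A) = Mul(Add(A, h), 0) = 0)
m = Rational(-1, 30) (m = Pow(-30, -1) = Rational(-1, 30) ≈ -0.033333)
Mul(Mul(Function('Z')(9, -10), m), -93) = Mul(Mul(0, Rational(-1, 30)), -93) = Mul(0, -93) = 0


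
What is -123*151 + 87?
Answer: -18486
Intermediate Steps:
-123*151 + 87 = -18573 + 87 = -18486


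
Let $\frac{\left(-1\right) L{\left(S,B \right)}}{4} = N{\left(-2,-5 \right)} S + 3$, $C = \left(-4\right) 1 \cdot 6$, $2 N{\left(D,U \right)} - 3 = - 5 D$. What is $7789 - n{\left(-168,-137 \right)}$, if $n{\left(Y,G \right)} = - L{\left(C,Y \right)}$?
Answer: $8401$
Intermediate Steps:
$N{\left(D,U \right)} = \frac{3}{2} - \frac{5 D}{2}$ ($N{\left(D,U \right)} = \frac{3}{2} + \frac{\left(-5\right) D}{2} = \frac{3}{2} - \frac{5 D}{2}$)
$C = -24$ ($C = \left(-4\right) 6 = -24$)
$L{\left(S,B \right)} = -12 - 26 S$ ($L{\left(S,B \right)} = - 4 \left(\left(\frac{3}{2} - -5\right) S + 3\right) = - 4 \left(\left(\frac{3}{2} + 5\right) S + 3\right) = - 4 \left(\frac{13 S}{2} + 3\right) = - 4 \left(3 + \frac{13 S}{2}\right) = -12 - 26 S$)
$n{\left(Y,G \right)} = -612$ ($n{\left(Y,G \right)} = - (-12 - -624) = - (-12 + 624) = \left(-1\right) 612 = -612$)
$7789 - n{\left(-168,-137 \right)} = 7789 - -612 = 7789 + 612 = 8401$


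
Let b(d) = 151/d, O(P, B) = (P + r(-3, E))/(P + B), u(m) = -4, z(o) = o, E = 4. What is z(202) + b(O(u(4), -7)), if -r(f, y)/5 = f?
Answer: 51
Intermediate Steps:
r(f, y) = -5*f
O(P, B) = (15 + P)/(B + P) (O(P, B) = (P - 5*(-3))/(P + B) = (P + 15)/(B + P) = (15 + P)/(B + P))
z(202) + b(O(u(4), -7)) = 202 + 151/(((15 - 4)/(-7 - 4))) = 202 + 151/((11/(-11))) = 202 + 151/((-1/11*11)) = 202 + 151/(-1) = 202 + 151*(-1) = 202 - 151 = 51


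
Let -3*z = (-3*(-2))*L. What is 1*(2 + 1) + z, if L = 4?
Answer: -5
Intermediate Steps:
z = -8 (z = -(-3*(-2))*4/3 = -2*4 = -1/3*24 = -8)
1*(2 + 1) + z = 1*(2 + 1) - 8 = 1*3 - 8 = 3 - 8 = -5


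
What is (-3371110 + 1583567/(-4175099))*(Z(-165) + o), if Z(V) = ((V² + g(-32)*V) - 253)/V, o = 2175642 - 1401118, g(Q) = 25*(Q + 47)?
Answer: -163562780628889721081/62626485 ≈ -2.6117e+12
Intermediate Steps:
g(Q) = 1175 + 25*Q (g(Q) = 25*(47 + Q) = 1175 + 25*Q)
o = 774524
Z(V) = (-253 + V² + 375*V)/V (Z(V) = ((V² + (1175 + 25*(-32))*V) - 253)/V = ((V² + (1175 - 800)*V) - 253)/V = ((V² + 375*V) - 253)/V = (-253 + V² + 375*V)/V)
(-3371110 + 1583567/(-4175099))*(Z(-165) + o) = (-3371110 + 1583567/(-4175099))*((375 - 165 - 253/(-165)) + 774524) = (-3371110 + 1583567*(-1/4175099))*((375 - 165 - 253*(-1/165)) + 774524) = (-3371110 - 1583567/4175099)*((375 - 165 + 23/15) + 774524) = -14074719573457*(3173/15 + 774524)/4175099 = -14074719573457/4175099*11621033/15 = -163562780628889721081/62626485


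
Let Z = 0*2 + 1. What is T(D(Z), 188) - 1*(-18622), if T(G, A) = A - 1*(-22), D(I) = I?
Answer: 18832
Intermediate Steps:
Z = 1 (Z = 0 + 1 = 1)
T(G, A) = 22 + A (T(G, A) = A + 22 = 22 + A)
T(D(Z), 188) - 1*(-18622) = (22 + 188) - 1*(-18622) = 210 + 18622 = 18832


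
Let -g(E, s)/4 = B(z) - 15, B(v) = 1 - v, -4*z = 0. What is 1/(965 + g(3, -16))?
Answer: 1/1021 ≈ 0.00097943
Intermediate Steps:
z = 0 (z = -1/4*0 = 0)
g(E, s) = 56 (g(E, s) = -4*((1 - 1*0) - 15) = -4*((1 + 0) - 15) = -4*(1 - 15) = -4*(-14) = 56)
1/(965 + g(3, -16)) = 1/(965 + 56) = 1/1021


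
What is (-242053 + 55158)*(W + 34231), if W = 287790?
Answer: -60184114795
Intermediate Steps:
(-242053 + 55158)*(W + 34231) = (-242053 + 55158)*(287790 + 34231) = -186895*322021 = -60184114795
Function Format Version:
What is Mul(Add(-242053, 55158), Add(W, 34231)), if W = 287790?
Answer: -60184114795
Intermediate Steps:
Mul(Add(-242053, 55158), Add(W, 34231)) = Mul(Add(-242053, 55158), Add(287790, 34231)) = Mul(-186895, 322021) = -60184114795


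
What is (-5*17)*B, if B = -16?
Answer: 1360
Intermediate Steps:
(-5*17)*B = -5*17*(-16) = -85*(-16) = 1360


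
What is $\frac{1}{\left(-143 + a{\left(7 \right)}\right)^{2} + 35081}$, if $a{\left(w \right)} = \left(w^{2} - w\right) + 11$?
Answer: $\frac{1}{43181} \approx 2.3158 \cdot 10^{-5}$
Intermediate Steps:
$a{\left(w \right)} = 11 + w^{2} - w$
$\frac{1}{\left(-143 + a{\left(7 \right)}\right)^{2} + 35081} = \frac{1}{\left(-143 + \left(11 + 7^{2} - 7\right)\right)^{2} + 35081} = \frac{1}{\left(-143 + \left(11 + 49 - 7\right)\right)^{2} + 35081} = \frac{1}{\left(-143 + 53\right)^{2} + 35081} = \frac{1}{\left(-90\right)^{2} + 35081} = \frac{1}{8100 + 35081} = \frac{1}{43181}$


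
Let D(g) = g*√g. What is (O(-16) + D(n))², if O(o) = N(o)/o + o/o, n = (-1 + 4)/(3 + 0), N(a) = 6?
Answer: 169/64 ≈ 2.6406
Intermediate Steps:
n = 1 (n = 3/3 = 3*(⅓) = 1)
D(g) = g^(3/2)
O(o) = 1 + 6/o (O(o) = 6/o + o/o = 6/o + 1 = 1 + 6/o)
(O(-16) + D(n))² = ((6 - 16)/(-16) + 1^(3/2))² = (-1/16*(-10) + 1)² = (5/8 + 1)² = (13/8)² = 169/64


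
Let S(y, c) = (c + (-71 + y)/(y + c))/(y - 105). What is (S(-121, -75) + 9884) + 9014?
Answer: 209280079/11074 ≈ 18898.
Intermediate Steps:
S(y, c) = (c + (-71 + y)/(c + y))/(-105 + y)
(S(-121, -75) + 9884) + 9014 = ((-71 - 121 + (-75)² - 75*(-121))/((-121)² - 105*(-75) - 105*(-121) - 75*(-121)) + 9884) + 9014 = ((-71 - 121 + 5625 + 9075)/(14641 + 7875 + 12705 + 9075) + 9884) + 9014 = (14508/44296 + 9884) + 9014 = ((1/44296)*14508 + 9884) + 9014 = (3627/11074 + 9884) + 9014 = 109459043/11074 + 9014 = 209280079/11074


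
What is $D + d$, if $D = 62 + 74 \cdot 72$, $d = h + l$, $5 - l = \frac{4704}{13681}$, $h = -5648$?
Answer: $- \frac{3465997}{13681} \approx -253.34$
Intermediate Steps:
$l = \frac{63701}{13681}$ ($l = 5 - \frac{4704}{13681} = \frac{63701}{13681} \approx 4.6562$)
$d = - \frac{77206587}{13681}$ ($d = -5648 + \frac{63701}{13681} = - \frac{77206587}{13681} \approx -5643.3$)
$D = 5390$ ($D = 62 + 5328 = 5390$)
$D + d = 5390 - \frac{77206587}{13681} = - \frac{3465997}{13681}$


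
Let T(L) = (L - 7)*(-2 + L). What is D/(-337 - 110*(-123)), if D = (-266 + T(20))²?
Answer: 1024/13193 ≈ 0.077617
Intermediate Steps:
T(L) = (-7 + L)*(-2 + L)
D = 1024 (D = (-266 + (14 + 20² - 9*20))² = (-266 + (14 + 400 - 180))² = (-266 + 234)² = (-32)² = 1024)
D/(-337 - 110*(-123)) = 1024/(-337 - 110*(-123)) = 1024/(-337 + 13530) = 1024/13193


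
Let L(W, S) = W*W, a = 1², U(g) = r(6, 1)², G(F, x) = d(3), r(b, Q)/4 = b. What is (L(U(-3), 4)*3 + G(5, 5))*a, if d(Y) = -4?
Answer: 995324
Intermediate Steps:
r(b, Q) = 4*b
G(F, x) = -4
U(g) = 576 (U(g) = (4*6)² = 24² = 576)
a = 1
L(W, S) = W²
(L(U(-3), 4)*3 + G(5, 5))*a = (576²*3 - 4)*1 = (331776*3 - 4)*1 = (995328 - 4)*1 = 995324*1 = 995324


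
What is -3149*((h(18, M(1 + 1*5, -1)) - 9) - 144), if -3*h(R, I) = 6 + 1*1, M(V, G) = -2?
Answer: 1467434/3 ≈ 4.8914e+5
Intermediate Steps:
h(R, I) = -7/3 (h(R, I) = -(6 + 1*1)/3 = -(6 + 1)/3 = -1/3*7 = -7/3)
-3149*((h(18, M(1 + 1*5, -1)) - 9) - 144) = -3149*((-7/3 - 9) - 144) = -3149*(-34/3 - 144) = -3149*(-466/3) = 1467434/3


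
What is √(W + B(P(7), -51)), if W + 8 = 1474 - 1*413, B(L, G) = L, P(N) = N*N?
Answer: √1102 ≈ 33.196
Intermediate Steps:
P(N) = N²
W = 1053 (W = -8 + (1474 - 1*413) = -8 + (1474 - 413) = -8 + 1061 = 1053)
√(W + B(P(7), -51)) = √(1053 + 7²) = √(1053 + 49) = √1102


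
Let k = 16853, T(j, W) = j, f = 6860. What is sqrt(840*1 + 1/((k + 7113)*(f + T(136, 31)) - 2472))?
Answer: sqrt(163981441318942891)/13971972 ≈ 28.983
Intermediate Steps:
sqrt(840*1 + 1/((k + 7113)*(f + T(136, 31)) - 2472)) = sqrt(840*1 + 1/((16853 + 7113)*(6860 + 136) - 2472)) = sqrt(840 + 1/(23966*6996 - 2472)) = sqrt(840 + 1/(167666136 - 2472)) = sqrt(840 + 1/167663664) = sqrt(140837477761/167663664) = sqrt(163981441318942891)/13971972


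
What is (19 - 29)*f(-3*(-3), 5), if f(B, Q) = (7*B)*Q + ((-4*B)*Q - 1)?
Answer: -1340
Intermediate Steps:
f(B, Q) = -1 + 3*B*Q (f(B, Q) = 7*B*Q + (-4*B*Q - 1) = 7*B*Q + (-1 - 4*B*Q) = -1 + 3*B*Q)
(19 - 29)*f(-3*(-3), 5) = (19 - 29)*(-1 + 3*(-3*(-3))*5) = -10*(-1 + 3*9*5) = -10*(-1 + 135) = -10*134 = -1340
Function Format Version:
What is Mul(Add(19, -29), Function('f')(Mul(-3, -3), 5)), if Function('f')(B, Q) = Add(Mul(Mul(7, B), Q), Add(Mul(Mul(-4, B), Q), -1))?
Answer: -1340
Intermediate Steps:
Function('f')(B, Q) = Add(-1, Mul(3, B, Q)) (Function('f')(B, Q) = Add(Mul(7, B, Q), Add(Mul(-4, B, Q), -1)) = Add(Mul(7, B, Q), Add(-1, Mul(-4, B, Q))) = Add(-1, Mul(3, B, Q)))
Mul(Add(19, -29), Function('f')(Mul(-3, -3), 5)) = Mul(Add(19, -29), Add(-1, Mul(3, Mul(-3, -3), 5))) = Mul(-10, Add(-1, Mul(3, 9, 5))) = Mul(-10, Add(-1, 135)) = Mul(-10, 134) = -1340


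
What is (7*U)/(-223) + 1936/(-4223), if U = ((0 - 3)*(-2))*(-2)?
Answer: -76996/941729 ≈ -0.081760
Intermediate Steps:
U = -12 (U = -3*(-2)*(-2) = 6*(-2) = -12)
(7*U)/(-223) + 1936/(-4223) = (7*(-12))/(-223) + 1936/(-4223) = -84*(-1/223) + 1936*(-1/4223) = 84/223 - 1936/4223 = -76996/941729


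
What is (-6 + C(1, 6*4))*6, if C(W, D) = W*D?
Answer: 108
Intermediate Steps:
C(W, D) = D*W
(-6 + C(1, 6*4))*6 = (-6 + (6*4)*1)*6 = (-6 + 24*1)*6 = (-6 + 24)*6 = 18*6 = 108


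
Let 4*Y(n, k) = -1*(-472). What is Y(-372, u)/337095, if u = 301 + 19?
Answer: 118/337095 ≈ 0.00035005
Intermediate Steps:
u = 320
Y(n, k) = 118 (Y(n, k) = (-1*(-472))/4 = (¼)*472 = 118)
Y(-372, u)/337095 = 118/337095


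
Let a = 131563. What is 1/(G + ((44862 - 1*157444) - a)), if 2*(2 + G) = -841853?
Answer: -2/1330147 ≈ -1.5036e-6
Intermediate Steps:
G = -841857/2 (G = -2 + (1/2)*(-841853) = -2 - 841853/2 = -841857/2 ≈ -4.2093e+5)
1/(G + ((44862 - 1*157444) - a)) = 1/(-841857/2 + ((44862 - 1*157444) - 1*131563)) = 1/(-841857/2 + ((44862 - 157444) - 131563)) = 1/(-841857/2 + (-112582 - 131563)) = 1/(-841857/2 - 244145) = 1/(-1330147/2) = -2/1330147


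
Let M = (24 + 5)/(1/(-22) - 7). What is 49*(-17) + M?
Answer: -129753/155 ≈ -837.12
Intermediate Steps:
M = -638/155 (M = 29/(-1/22 - 7) = 29/(-155/22) = 29*(-22/155) = -638/155 ≈ -4.1161)
49*(-17) + M = 49*(-17) - 638/155 = -833 - 638/155 = -129753/155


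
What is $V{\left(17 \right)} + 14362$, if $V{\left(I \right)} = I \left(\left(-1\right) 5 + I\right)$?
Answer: $14566$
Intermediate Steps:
$V{\left(I \right)} = I \left(-5 + I\right)$
$V{\left(17 \right)} + 14362 = 17 \left(-5 + 17\right) + 14362 = 17 \cdot 12 + 14362 = 204 + 14362 = 14566$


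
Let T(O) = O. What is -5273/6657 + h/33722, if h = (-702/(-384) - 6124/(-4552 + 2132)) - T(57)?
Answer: -6898608394367/8692150346880 ≈ -0.79366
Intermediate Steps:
h = -2038271/38720 (h = (-702/(-384) - 6124/(-4552 + 2132)) - 1*57 = (-702*(-1/384) - 6124/(-2420)) - 57 = (117/64 - 6124*(-1/2420)) - 57 = (117/64 + 1531/605) - 57 = 168769/38720 - 57 = -2038271/38720 ≈ -52.641)
-5273/6657 + h/33722 = -5273/6657 - 2038271/38720/33722 = -5273*1/6657 - 2038271/38720*1/33722 = -5273/6657 - 2038271/1305715840 = -6898608394367/8692150346880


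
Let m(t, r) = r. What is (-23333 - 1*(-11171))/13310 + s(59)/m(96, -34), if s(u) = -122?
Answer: 302578/113135 ≈ 2.6745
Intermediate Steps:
(-23333 - 1*(-11171))/13310 + s(59)/m(96, -34) = (-23333 - 1*(-11171))/13310 - 122/(-34) = (-23333 + 11171)*(1/13310) - 122*(-1/34) = -12162*1/13310 + 61/17 = -6081/6655 + 61/17 = 302578/113135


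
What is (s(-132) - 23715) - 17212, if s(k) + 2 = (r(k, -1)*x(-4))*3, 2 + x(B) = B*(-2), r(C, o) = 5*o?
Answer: -41019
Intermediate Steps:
x(B) = -2 - 2*B (x(B) = -2 + B*(-2) = -2 - 2*B)
s(k) = -92 (s(k) = -2 + ((5*(-1))*(-2 - 2*(-4)))*3 = -2 - 5*(-2 + 8)*3 = -2 - 5*6*3 = -2 - 30*3 = -2 - 90 = -92)
(s(-132) - 23715) - 17212 = (-92 - 23715) - 17212 = -23807 - 17212 = -41019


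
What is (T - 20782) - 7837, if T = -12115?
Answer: -40734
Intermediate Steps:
(T - 20782) - 7837 = (-12115 - 20782) - 7837 = -32897 - 7837 = -40734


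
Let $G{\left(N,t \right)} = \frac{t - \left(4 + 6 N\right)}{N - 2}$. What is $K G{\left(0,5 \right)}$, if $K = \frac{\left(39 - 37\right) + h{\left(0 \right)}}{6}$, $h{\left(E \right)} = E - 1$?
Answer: $- \frac{1}{12} \approx -0.083333$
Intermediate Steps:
$h{\left(E \right)} = -1 + E$
$G{\left(N,t \right)} = \frac{-4 + t - 6 N}{-2 + N}$ ($G{\left(N,t \right)} = \frac{t - \left(4 + 6 N\right)}{-2 + N} = \frac{-4 + t - 6 N}{-2 + N}$)
$K = \frac{1}{6}$ ($K = \frac{\left(39 - 37\right) + \left(-1 + 0\right)}{6} = \left(2 - 1\right) \frac{1}{6} = 1 \cdot \frac{1}{6} = \frac{1}{6} \approx 0.16667$)
$K G{\left(0,5 \right)} = \frac{\frac{1}{-2 + 0} \left(-4 + 5 - 0\right)}{6} = \frac{\frac{1}{-2} \left(-4 + 5 + 0\right)}{6} = \frac{\left(- \frac{1}{2}\right) 1}{6} = \frac{1}{6} \left(- \frac{1}{2}\right) = - \frac{1}{12}$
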